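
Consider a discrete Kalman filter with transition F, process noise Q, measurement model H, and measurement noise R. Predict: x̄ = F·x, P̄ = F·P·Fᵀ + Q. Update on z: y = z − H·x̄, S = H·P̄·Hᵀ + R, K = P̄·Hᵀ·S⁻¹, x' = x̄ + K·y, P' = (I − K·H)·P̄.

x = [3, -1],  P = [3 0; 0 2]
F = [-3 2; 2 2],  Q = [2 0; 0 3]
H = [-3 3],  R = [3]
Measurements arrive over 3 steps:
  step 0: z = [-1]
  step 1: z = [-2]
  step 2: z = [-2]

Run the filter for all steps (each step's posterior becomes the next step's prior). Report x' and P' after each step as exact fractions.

step 0: x' = [-489/241, -554/241], P' = [2290/241 2243/241; 2243/241 2276/241]
step 1: x' = [-45536/87803, -210427/175606], P' = [237674/87803 231473/87803; 231473/87803 508999/175606]
step 2: x' = [-12204381/9615199, -18699086/9615199], P' = [26038104/9615199 25325111/9615199; 25325111/9615199 55605101/19230398]

step 0: x̄ = F·x = [-11, 4]
step 0: P̄ = F·P·Fᵀ + Q = [37 -10; -10 23]
step 0: y = z − H·x̄ = [-46]
step 0: S = H·P̄·Hᵀ + R = [723]
step 0: K = P̄·Hᵀ·S⁻¹ = [-47/241; 33/241]
step 0: x' = x̄ + K·y = [-489/241, -554/241]
step 0: P' = (I − K·H)·P̄ = [2290/241 2243/241; 2243/241 2276/241]
step 1: x̄ = F·x = [359/241, -2086/241]
step 1: P̄ = F·P·Fᵀ + Q = [3280/241 -9122/241; -9122/241 36931/241]
step 1: y = z − H·x̄ = [6853/241]
step 1: S = H·P̄·Hᵀ + R = [526818/241]
step 1: K = P̄·Hᵀ·S⁻¹ = [-6201/87803; 46053/175606]
step 1: x' = x̄ + K·y = [-45536/87803, -210427/175606]
step 1: P' = (I − K·H)·P̄ = [237674/87803 231473/87803; 231473/87803 508999/175606]
step 2: x̄ = F·x = [-73819/87803, -301499/87803]
step 2: P̄ = F·P·Fᵀ + Q = [554994/87803 -870992/87803; -870992/87803 4083887/87803]
step 2: y = z − H·x̄ = [507434/87803]
step 2: S = H·P̄·Hᵀ + R = [57691194/87803]
step 2: K = P̄·Hᵀ·S⁻¹ = [-712993/9615199; 4954879/19230398]
step 2: x' = x̄ + K·y = [-12204381/9615199, -18699086/9615199]
step 2: P' = (I − K·H)·P̄ = [26038104/9615199 25325111/9615199; 25325111/9615199 55605101/19230398]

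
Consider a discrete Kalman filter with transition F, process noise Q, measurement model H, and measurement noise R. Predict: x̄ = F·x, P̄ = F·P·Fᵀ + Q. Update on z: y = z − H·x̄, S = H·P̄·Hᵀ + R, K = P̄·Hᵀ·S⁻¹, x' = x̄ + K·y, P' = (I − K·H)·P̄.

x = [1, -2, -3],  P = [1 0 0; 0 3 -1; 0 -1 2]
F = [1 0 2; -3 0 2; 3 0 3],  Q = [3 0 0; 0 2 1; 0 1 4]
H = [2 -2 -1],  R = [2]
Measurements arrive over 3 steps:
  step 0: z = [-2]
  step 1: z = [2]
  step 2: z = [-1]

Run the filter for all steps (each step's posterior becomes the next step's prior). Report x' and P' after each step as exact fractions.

step 0: x' = [-349/73, -145/73, -294/73], P' = [875/73 333/73 1086/73; 333/73 363/73 4/73; 1086/73 4/73 2182/73]
step 1: x' = [-152128/11123, -12275/11123, -299934/11123], P' = [2152193/11123 212857/11123 3880026/11123; 212857/11123 81719/11123 274172/11123; 3880026/11123 274172/11123 7212578/11123]
step 2: x' = [-107781139/2650937, -8613216/2650937, -195985479/2650937], P' = [8582075939/2650937 738074587/2650937 15698577870/2650937; 738074587/2650937 78535405/2650937 1322865332/2650937; 15698577870/2650937 1322865332/2650937 28770258854/2650937]

step 0: x̄ = F·x = [-5, -9, -6]
step 0: P̄ = F·P·Fᵀ + Q = [12 5 15; 5 19 4; 15 4 31]
step 0: y = z − H·x̄ = [-16]
step 0: S = H·P̄·Hᵀ + R = [73]
step 0: K = P̄·Hᵀ·S⁻¹ = [-1/73; -32/73; -9/73]
step 0: x' = x̄ + K·y = [-349/73, -145/73, -294/73]
step 0: P' = (I − K·H)·P̄ = [875/73 333/73 1086/73; 333/73 363/73 4/73; 1086/73 4/73 2182/73]
step 1: x̄ = F·x = [-937/73, 459/73, -1929/73]
step 1: P̄ = F·P·Fᵀ + Q = [14166/73 1759/73 25491/73; 1759/73 3717/73 2032/73; 25491/73 2032/73 47353/73]
step 1: y = z − H·x̄ = [1009/73]
step 1: S = H·P̄·Hᵀ + R = [11123/73]
step 1: K = P̄·Hᵀ·S⁻¹ = [-677/11123; -5948/11123; -435/11123]
step 1: x' = x̄ + K·y = [-152128/11123, -12275/11123, -299934/11123]
step 1: P' = (I − K·H)·P̄ = [2152193/11123 212857/11123 3880026/11123; 212857/11123 81719/11123 274172/11123; 3880026/11123 274172/11123 7212578/11123]
step 2: x̄ = F·x = [-107428/1589, -143484/11123, -1356186/11123]
step 2: P̄ = F·P·Fᵀ + Q = [950122/227 981947/1589 12093183/1589; 981947/1589 1681983/11123 12276776/11123; 12093183/1589 12276776/11123 154167899/11123]
step 2: y = z − H·x̄ = [-150285/11123]
step 2: S = H·P̄·Hᵀ + R = [2650937/11123]
step 2: K = P̄·Hᵀ·S⁻¹ = [-5287583/2650937; -1893484/2650937; -9416889/2650937]
step 2: x' = x̄ + K·y = [-107781139/2650937, -8613216/2650937, -195985479/2650937]
step 2: P' = (I − K·H)·P̄ = [8582075939/2650937 738074587/2650937 15698577870/2650937; 738074587/2650937 78535405/2650937 1322865332/2650937; 15698577870/2650937 1322865332/2650937 28770258854/2650937]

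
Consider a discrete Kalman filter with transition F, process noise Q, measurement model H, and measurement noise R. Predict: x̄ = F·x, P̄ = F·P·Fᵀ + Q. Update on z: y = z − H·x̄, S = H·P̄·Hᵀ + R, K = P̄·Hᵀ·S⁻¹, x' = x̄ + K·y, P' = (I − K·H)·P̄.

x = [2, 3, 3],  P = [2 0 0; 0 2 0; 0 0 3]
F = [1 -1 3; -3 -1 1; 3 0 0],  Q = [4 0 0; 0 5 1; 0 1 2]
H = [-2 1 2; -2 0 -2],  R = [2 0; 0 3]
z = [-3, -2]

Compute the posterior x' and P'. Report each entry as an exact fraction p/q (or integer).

x' = [11083/23838, -40706/11919, 16319/23838]
P' = [36683/23838 58547/11919 -29339/23838; 58547/11919 233956/11919 -61607/11919; -29339/23838 -61607/11919 39617/23838]

x̄ = F·x = [8, -6, 6]
P̄ = F·P·Fᵀ + Q = [35 5 6; 5 28 -17; 6 -17 20]
y = z − H·x̄ = [7, 26]
S = H·P̄·Hᵀ + R = [114 84; 84 271]
K = P̄·Hᵀ·S⁻¹ = [-7475/23838 -816/3973; -3176/11919 680/3973; 7349/23838 -1142/3973]
x' = x̄ + K·y = [11083/23838, -40706/11919, 16319/23838]
P' = (I − K·H)·P̄ = [36683/23838 58547/11919 -29339/23838; 58547/11919 233956/11919 -61607/11919; -29339/23838 -61607/11919 39617/23838]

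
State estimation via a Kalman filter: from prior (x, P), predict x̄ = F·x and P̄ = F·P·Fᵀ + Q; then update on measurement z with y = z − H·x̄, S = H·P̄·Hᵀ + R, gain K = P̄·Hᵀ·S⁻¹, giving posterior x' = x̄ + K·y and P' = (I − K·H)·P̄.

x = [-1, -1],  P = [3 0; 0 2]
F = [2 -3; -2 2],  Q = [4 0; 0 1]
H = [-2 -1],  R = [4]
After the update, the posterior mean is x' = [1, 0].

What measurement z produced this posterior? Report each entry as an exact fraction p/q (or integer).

z = [-2]

x̄ = F·x = [1, 0]
P̄ = F·P·Fᵀ + Q = [34 -24; -24 21]
S = H·P̄·Hᵀ + R = [65]
K = P̄·Hᵀ·S⁻¹ = [-44/65; 27/65]
x' − x̄ = [0, 0] = K·y
y = (KᵀK)⁻¹·Kᵀ·(x' − x̄) = [0]
z = y + H·x̄ = [0] + [-2] = [-2]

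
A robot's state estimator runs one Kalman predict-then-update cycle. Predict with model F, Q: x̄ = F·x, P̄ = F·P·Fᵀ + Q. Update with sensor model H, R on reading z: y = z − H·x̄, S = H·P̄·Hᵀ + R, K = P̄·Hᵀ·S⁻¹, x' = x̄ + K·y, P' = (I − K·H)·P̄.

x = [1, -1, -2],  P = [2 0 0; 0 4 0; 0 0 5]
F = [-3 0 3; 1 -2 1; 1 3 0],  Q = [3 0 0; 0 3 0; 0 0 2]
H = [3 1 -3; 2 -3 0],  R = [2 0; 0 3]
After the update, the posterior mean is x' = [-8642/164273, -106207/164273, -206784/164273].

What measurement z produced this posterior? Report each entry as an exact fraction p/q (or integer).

x̄ = F·x = [-9, 1, -2]
P̄ = F·P·Fᵀ + Q = [66 9 -6; 9 26 -22; -6 -22 40]
S = H·P̄·Hᵀ + R = [1276 93; 93 393]
K = P̄·Hᵀ·S⁻¹ = [26220/164273 37685/164273; 17449/164273 -29209/164273; -22634/164273 27928/164273]
x' − x̄ = [1469815/164273, -270480/164273, 121762/164273] = K·y
y = (KᵀK)⁻¹·Kᵀ·(x' − x̄) = [23, 23]
z = y + H·x̄ = [23, 23] + [-20, -21] = [3, 2]

z = [3, 2]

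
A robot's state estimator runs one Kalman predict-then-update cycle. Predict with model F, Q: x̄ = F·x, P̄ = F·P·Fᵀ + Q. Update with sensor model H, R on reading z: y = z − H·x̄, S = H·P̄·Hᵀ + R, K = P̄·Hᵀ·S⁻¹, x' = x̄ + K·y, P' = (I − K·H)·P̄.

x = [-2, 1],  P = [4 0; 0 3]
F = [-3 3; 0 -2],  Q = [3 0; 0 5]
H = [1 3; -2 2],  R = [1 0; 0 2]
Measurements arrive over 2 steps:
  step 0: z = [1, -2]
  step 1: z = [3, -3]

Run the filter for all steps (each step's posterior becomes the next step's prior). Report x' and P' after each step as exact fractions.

step 0: x' = [13491/12943, -33/12943], P' = [4422/12943 -408/12943; -408/12943 2411/25886]
step 1: x' = [57781764/34925579, 13285518/34925579], P' = [11478156/34925579 -1045227/34925579; -1045227/34925579 3216669/34925579]

step 0: x̄ = F·x = [9, -2]
step 0: P̄ = F·P·Fᵀ + Q = [66 -18; -18 17]
step 0: y = z − H·x̄ = [-2, 20]
step 0: S = H·P̄·Hᵀ + R = [112 42; 42 478]
step 0: K = P̄·Hᵀ·S⁻¹ = [3198/12943 -690/1849; 6417/25886 461/3698]
step 0: x' = x̄ + K·y = [13491/12943, -33/12943]
step 0: P' = (I − K·H)·P̄ = [4422/12943 -408/12943; -408/12943 2411/25886]
step 1: x̄ = F·x = [-5796/1849, 66/12943]
step 1: P̄ = F·P·Fᵀ + Q = [27663/3698 -1383/1849; -1383/1849 69537/12943]
step 1: y = z − H·x̄ = [79203/12943, -120105/12943]
step 1: S = H·P̄·Hᵀ + R = [1355021/25886 262305/12943; 262305/12943 768764/12943]
step 1: K = P̄·Hᵀ·S⁻¹ = [8342475/34925579 -12523383/34925579; 8604780/34925579 4261896/34925579]
step 1: x' = x̄ + K·y = [57781764/34925579, 13285518/34925579]
step 1: P' = (I − K·H)·P̄ = [11478156/34925579 -1045227/34925579; -1045227/34925579 3216669/34925579]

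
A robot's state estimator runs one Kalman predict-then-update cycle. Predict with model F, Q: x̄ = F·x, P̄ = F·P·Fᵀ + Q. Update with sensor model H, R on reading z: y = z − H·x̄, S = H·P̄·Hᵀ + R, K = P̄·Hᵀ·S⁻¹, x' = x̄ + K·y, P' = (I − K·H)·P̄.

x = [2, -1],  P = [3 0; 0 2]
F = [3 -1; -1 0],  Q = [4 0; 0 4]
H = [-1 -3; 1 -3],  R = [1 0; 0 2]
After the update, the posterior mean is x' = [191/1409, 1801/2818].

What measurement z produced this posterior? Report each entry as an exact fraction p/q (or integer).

z = [-2, -2]

x̄ = F·x = [7, -2]
P̄ = F·P·Fᵀ + Q = [33 -9; -9 7]
S = H·P̄·Hᵀ + R = [43 30; 30 152]
K = P̄·Hᵀ·S⁻¹ = [-678/1409 690/1409; -231/1409 -465/2818]
x' − x̄ = [-9672/1409, 7437/2818] = K·y
y = (KᵀK)⁻¹·Kᵀ·(x' − x̄) = [-1, -15]
z = y + H·x̄ = [-1, -15] + [-1, 13] = [-2, -2]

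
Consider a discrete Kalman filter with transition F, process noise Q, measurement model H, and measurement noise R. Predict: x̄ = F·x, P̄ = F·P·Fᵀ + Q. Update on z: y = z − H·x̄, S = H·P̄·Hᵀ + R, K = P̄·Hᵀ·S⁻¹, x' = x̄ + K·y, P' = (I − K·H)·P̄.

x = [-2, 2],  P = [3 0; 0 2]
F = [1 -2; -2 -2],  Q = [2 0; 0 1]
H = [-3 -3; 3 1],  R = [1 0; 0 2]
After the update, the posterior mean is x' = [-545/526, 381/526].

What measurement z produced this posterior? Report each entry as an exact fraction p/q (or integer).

x̄ = F·x = [-6, 0]
P̄ = F·P·Fᵀ + Q = [13 2; 2 21]
S = H·P̄·Hᵀ + R = [343 -204; -204 152]
K = P̄·Hᵀ·S⁻¹ = [381/2630 4883/10520; -249/526 -963/2104]
x' − x̄ = [2611/526, 381/526] = K·y
y = (KᵀK)⁻¹·Kᵀ·(x' − x̄) = [-17, 16]
z = y + H·x̄ = [-17, 16] + [18, -18] = [1, -2]

z = [1, -2]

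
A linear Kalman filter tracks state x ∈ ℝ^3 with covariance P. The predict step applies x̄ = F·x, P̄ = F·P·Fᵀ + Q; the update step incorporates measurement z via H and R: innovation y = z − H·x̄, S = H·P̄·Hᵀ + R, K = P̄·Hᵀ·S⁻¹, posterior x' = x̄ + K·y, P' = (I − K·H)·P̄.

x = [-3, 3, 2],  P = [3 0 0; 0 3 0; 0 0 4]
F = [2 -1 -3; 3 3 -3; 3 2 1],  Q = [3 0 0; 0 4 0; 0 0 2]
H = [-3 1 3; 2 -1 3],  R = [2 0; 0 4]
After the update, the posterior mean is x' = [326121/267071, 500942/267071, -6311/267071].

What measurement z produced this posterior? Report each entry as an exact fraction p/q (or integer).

x̄ = F·x = [-15, -6, -1]
P̄ = F·P·Fᵀ + Q = [54 45 0; 45 94 33; 0 33 45]
S = H·P̄·Hᵀ + R = [915 212; 212 341]
K = P̄·Hᵀ·S⁻¹ = [-53253/267071 82449/267071; -362/267071 74629/267071; 35664/267071 57714/267071]
x' − x̄ = [4332186/267071, 2103368/267071, 260760/267071] = K·y
y = (KᵀK)⁻¹·Kᵀ·(x' − x̄) = [-38, 28]
z = y + H·x̄ = [-38, 28] + [36, -27] = [-2, 1]

z = [-2, 1]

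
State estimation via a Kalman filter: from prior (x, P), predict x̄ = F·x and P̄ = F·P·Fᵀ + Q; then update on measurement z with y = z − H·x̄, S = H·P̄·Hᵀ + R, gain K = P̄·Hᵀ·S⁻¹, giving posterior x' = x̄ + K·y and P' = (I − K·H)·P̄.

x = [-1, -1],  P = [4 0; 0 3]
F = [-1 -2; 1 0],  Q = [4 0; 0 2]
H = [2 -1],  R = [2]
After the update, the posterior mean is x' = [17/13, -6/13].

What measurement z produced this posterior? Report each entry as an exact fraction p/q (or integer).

z = [3]

x̄ = F·x = [3, -1]
P̄ = F·P·Fᵀ + Q = [20 -4; -4 6]
S = H·P̄·Hᵀ + R = [104]
K = P̄·Hᵀ·S⁻¹ = [11/26; -7/52]
x' − x̄ = [-22/13, 7/13] = K·y
y = (KᵀK)⁻¹·Kᵀ·(x' − x̄) = [-4]
z = y + H·x̄ = [-4] + [7] = [3]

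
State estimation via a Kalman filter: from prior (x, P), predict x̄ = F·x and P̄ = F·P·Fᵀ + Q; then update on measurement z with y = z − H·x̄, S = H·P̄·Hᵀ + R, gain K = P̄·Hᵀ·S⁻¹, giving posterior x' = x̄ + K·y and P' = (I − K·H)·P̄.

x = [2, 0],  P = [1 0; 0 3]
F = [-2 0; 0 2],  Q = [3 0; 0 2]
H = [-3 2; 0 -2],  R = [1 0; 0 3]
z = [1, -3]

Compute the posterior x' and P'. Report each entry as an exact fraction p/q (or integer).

x̄ = F·x = [-4, 0]
P̄ = F·P·Fᵀ + Q = [7 0; 0 14]
y = z − H·x̄ = [-11, -3]
S = H·P̄·Hᵀ + R = [120 -56; -56 59]
K = P̄·Hᵀ·S⁻¹ = [-1239/3944 -147/493; 21/986 -224/493]
x' = x̄ + K·y = [1381/3944, 1113/986]
P' = (I − K·H)·P̄ = [1589/3944 441/986; 441/986 336/493]

x' = [1381/3944, 1113/986]
P' = [1589/3944 441/986; 441/986 336/493]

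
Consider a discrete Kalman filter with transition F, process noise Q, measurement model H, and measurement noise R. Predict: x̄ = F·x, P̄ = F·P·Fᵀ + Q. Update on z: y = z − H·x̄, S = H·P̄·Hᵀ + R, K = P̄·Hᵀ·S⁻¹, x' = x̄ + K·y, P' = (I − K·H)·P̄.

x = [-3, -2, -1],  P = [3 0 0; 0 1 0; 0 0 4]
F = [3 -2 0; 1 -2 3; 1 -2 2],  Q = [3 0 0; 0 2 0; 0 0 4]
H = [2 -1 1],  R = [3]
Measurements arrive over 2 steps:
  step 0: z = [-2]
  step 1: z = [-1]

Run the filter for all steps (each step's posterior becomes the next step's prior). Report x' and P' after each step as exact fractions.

step 0: x̄ = F·x = [-5, -2, -1]
step 0: P̄ = F·P·Fᵀ + Q = [34 13 13; 13 45 31; 13 31 27]
step 0: y = z − H·x̄ = [7]
step 0: S = H·P̄·Hᵀ + R = [149]
step 0: K = P̄·Hᵀ·S⁻¹ = [68/149; 12/149; 22/149]
step 0: x' = x̄ + K·y = [-269/149, -214/149, 5/149]
step 0: P' = (I − K·H)·P̄ = [442/149 1121/149 441/149; 1121/149 6561/149 4355/149; 441/149 4355/149 3539/149]
step 1: x̄ = F·x = [-379/149, 174/149, 169/149]
step 1: P̄ = F·P·Fᵀ + Q = [17217/149 -3559/149 3828/149; -3559/149 4737/149 2091/149; 3828/149 2091/149 3878/149]
step 1: y = z − H·x̄ = [614/149]
step 1: S = H·P̄·Hᵀ + R = [103296/149]
step 1: K = P̄·Hᵀ·S⁻¹ = [41821/103296; -2441/25824; 9443/103296]
step 1: x' = x̄ + K·y = [-45205/51648, 10049/12912, 78037/51648]
step 1: P' = (I − K·H)·P̄ = [197659/103296 68305/25824 3365/103296; 68305/25824 165259/6456 517103/25824; 3365/103296 517103/25824 2090011/103296]

step 0: x' = [-269/149, -214/149, 5/149], P' = [442/149 1121/149 441/149; 1121/149 6561/149 4355/149; 441/149 4355/149 3539/149]
step 1: x' = [-45205/51648, 10049/12912, 78037/51648], P' = [197659/103296 68305/25824 3365/103296; 68305/25824 165259/6456 517103/25824; 3365/103296 517103/25824 2090011/103296]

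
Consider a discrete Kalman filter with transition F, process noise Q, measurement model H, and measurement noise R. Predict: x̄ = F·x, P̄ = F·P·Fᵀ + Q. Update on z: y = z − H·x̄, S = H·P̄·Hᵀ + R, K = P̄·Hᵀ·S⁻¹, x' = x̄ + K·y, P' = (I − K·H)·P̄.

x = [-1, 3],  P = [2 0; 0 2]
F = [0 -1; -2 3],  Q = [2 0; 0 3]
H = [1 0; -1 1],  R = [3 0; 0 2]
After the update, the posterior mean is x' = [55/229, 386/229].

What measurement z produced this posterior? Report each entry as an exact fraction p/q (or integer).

x̄ = F·x = [-3, 11]
P̄ = F·P·Fᵀ + Q = [4 -6; -6 29]
S = H·P̄·Hᵀ + R = [7 -10; -10 47]
K = P̄·Hᵀ·S⁻¹ = [88/229 -30/229; 68/229 185/229]
x' − x̄ = [742/229, -2133/229] = K·y
y = (KᵀK)⁻¹·Kᵀ·(x' − x̄) = [4, -13]
z = y + H·x̄ = [4, -13] + [-3, 14] = [1, 1]

z = [1, 1]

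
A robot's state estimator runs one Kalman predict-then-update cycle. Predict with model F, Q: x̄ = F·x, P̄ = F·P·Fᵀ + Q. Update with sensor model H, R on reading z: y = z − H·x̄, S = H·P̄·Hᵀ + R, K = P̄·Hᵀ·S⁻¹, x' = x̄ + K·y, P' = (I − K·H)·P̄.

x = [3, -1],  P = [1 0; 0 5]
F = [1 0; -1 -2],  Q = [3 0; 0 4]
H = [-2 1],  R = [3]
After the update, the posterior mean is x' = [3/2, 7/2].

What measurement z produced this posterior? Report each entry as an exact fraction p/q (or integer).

x̄ = F·x = [3, -1]
P̄ = F·P·Fᵀ + Q = [4 -1; -1 25]
S = H·P̄·Hᵀ + R = [48]
K = P̄·Hᵀ·S⁻¹ = [-3/16; 9/16]
x' − x̄ = [-3/2, 9/2] = K·y
y = (KᵀK)⁻¹·Kᵀ·(x' − x̄) = [8]
z = y + H·x̄ = [8] + [-7] = [1]

z = [1]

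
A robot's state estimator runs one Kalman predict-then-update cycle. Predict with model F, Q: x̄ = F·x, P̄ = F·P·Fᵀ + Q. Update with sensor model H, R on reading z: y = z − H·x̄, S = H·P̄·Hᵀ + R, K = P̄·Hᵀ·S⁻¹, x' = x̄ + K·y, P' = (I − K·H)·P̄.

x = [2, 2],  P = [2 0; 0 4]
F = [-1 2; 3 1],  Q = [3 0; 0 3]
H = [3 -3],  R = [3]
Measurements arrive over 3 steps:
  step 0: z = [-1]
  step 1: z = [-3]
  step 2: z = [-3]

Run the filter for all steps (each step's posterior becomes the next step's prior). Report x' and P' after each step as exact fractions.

step 0: x' = [577/127, 625/127], P' = [1584/127 1565/127; 1565/127 1588/127]
step 1: x' = [87823/45649, 135028/45649], P' = [324263/45649 328455/45649; 328455/45649 347821/45649]
step 2: x' = [14513498/4796249, 38790109/9592498], P' = [34153548/4796249 34566775/4796249; 34566775/4796249 73142287/9592498]

step 0: x̄ = F·x = [2, 8]
step 0: P̄ = F·P·Fᵀ + Q = [21 2; 2 25]
step 0: y = z − H·x̄ = [17]
step 0: S = H·P̄·Hᵀ + R = [381]
step 0: K = P̄·Hᵀ·S⁻¹ = [19/127; -23/127]
step 0: x' = x̄ + K·y = [577/127, 625/127]
step 0: P' = (I − K·H)·P̄ = [1584/127 1565/127; 1565/127 1588/127]
step 1: x̄ = F·x = [673/127, 2356/127]
step 1: P̄ = F·P·Fᵀ + Q = [2057/127 6249/127; 6249/127 25615/127]
step 1: y = z − H·x̄ = [4668/127]
step 1: S = H·P̄·Hᵀ + R = [136947/127]
step 1: K = P̄·Hᵀ·S⁻¹ = [-4192/45649; -19366/45649]
step 1: x' = x̄ + K·y = [87823/45649, 135028/45649]
step 1: P' = (I − K·H)·P̄ = [324263/45649 328455/45649; 328455/45649 347821/45649]
step 2: x̄ = F·x = [182233/45649, 398497/45649]
step 2: P̄ = F·P·Fᵀ + Q = [538674/45649 1365128/45649; 1365128/45649 5373865/45649]
step 2: y = z − H·x̄ = [511845/45649]
step 2: S = H·P̄·Hᵀ + R = [28777494/45649]
step 2: K = P̄·Hᵀ·S⁻¹ = [-413227/4796249; -4008737/9592498]
step 2: x' = x̄ + K·y = [14513498/4796249, 38790109/9592498]
step 2: P' = (I − K·H)·P̄ = [34153548/4796249 34566775/4796249; 34566775/4796249 73142287/9592498]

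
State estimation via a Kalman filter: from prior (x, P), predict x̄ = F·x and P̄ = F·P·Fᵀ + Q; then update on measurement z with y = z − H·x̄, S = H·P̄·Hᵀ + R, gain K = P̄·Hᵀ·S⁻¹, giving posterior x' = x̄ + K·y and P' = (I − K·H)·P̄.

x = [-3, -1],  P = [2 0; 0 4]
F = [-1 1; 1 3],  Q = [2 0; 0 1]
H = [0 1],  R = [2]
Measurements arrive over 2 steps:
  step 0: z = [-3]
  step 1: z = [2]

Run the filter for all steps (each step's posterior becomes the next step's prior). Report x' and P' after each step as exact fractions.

step 0: x̄ = F·x = [2, -6]
step 0: P̄ = F·P·Fᵀ + Q = [8 10; 10 39]
step 0: y = z − H·x̄ = [3]
step 0: S = H·P̄·Hᵀ + R = [41]
step 0: K = P̄·Hᵀ·S⁻¹ = [10/41; 39/41]
step 0: x' = x̄ + K·y = [112/41, -129/41]
step 0: P' = (I − K·H)·P̄ = [228/41 20/41; 20/41 78/41]
step 1: x̄ = F·x = [-241/41, -275/41]
step 1: P̄ = F·P·Fᵀ + Q = [348/41 -34/41; -34/41 1091/41]
step 1: y = z − H·x̄ = [357/41]
step 1: S = H·P̄·Hᵀ + R = [1173/41]
step 1: K = P̄·Hᵀ·S⁻¹ = [-2/69; 1091/1173]
step 1: x' = x̄ + K·y = [-141/23, 32/23]
step 1: P' = (I − K·H)·P̄ = [584/69 -4/69; -4/69 2182/1173]

step 0: x' = [112/41, -129/41], P' = [228/41 20/41; 20/41 78/41]
step 1: x' = [-141/23, 32/23], P' = [584/69 -4/69; -4/69 2182/1173]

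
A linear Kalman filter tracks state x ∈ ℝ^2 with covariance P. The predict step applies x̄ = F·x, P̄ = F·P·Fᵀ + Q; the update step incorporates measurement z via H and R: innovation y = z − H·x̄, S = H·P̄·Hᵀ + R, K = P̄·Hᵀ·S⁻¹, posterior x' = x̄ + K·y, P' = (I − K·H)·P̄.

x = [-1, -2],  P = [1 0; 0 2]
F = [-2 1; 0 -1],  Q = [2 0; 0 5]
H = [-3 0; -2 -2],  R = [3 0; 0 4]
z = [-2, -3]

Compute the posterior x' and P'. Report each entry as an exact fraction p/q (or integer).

x̄ = F·x = [0, 2]
P̄ = F·P·Fᵀ + Q = [8 -2; -2 7]
y = z − H·x̄ = [-2, 1]
S = H·P̄·Hᵀ + R = [75 36; 36 48]
K = P̄·Hᵀ·S⁻¹ = [-5/16 -1/64; 9/32 -161/384]
x' = x̄ + K·y = [39/64, 391/384]
P' = (I − K·H)·P̄ = [5/16 -9/32; -9/32 215/192]

x' = [39/64, 391/384]
P' = [5/16 -9/32; -9/32 215/192]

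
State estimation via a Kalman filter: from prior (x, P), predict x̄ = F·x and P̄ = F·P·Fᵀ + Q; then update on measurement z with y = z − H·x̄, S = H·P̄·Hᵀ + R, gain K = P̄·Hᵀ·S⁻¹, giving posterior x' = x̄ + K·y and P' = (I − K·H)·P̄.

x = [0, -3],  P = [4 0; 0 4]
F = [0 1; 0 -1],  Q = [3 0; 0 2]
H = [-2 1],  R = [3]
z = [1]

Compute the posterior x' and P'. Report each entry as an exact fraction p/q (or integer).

x' = [-15/53, 47/53]
P' = [47/53 40/53; 40/53 122/53]

x̄ = F·x = [-3, 3]
P̄ = F·P·Fᵀ + Q = [7 -4; -4 6]
y = z − H·x̄ = [-8]
S = H·P̄·Hᵀ + R = [53]
K = P̄·Hᵀ·S⁻¹ = [-18/53; 14/53]
x' = x̄ + K·y = [-15/53, 47/53]
P' = (I − K·H)·P̄ = [47/53 40/53; 40/53 122/53]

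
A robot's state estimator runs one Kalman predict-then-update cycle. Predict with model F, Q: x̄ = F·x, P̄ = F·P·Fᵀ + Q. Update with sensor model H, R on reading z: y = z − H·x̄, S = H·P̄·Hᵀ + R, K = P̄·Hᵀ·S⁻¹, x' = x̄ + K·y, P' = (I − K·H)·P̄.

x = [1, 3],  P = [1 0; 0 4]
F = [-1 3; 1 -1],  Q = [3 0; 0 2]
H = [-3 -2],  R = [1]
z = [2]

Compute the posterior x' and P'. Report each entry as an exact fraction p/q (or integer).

x̄ = F·x = [8, -2]
P̄ = F·P·Fᵀ + Q = [40 -13; -13 7]
y = z − H·x̄ = [22]
S = H·P̄·Hᵀ + R = [233]
K = P̄·Hᵀ·S⁻¹ = [-94/233; 25/233]
x' = x̄ + K·y = [-204/233, 84/233]
P' = (I − K·H)·P̄ = [484/233 -679/233; -679/233 1006/233]

x' = [-204/233, 84/233]
P' = [484/233 -679/233; -679/233 1006/233]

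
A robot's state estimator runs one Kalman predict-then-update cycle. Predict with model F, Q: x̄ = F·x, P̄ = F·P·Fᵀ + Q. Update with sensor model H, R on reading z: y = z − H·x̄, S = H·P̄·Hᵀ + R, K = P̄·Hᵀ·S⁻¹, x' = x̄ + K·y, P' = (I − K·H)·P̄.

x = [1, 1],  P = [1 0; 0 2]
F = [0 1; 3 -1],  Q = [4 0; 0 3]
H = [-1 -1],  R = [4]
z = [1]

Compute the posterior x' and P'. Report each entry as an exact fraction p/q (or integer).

x̄ = F·x = [1, 2]
P̄ = F·P·Fᵀ + Q = [6 -2; -2 14]
y = z − H·x̄ = [4]
S = H·P̄·Hᵀ + R = [20]
K = P̄·Hᵀ·S⁻¹ = [-1/5; -3/5]
x' = x̄ + K·y = [1/5, -2/5]
P' = (I − K·H)·P̄ = [26/5 -22/5; -22/5 34/5]

x' = [1/5, -2/5]
P' = [26/5 -22/5; -22/5 34/5]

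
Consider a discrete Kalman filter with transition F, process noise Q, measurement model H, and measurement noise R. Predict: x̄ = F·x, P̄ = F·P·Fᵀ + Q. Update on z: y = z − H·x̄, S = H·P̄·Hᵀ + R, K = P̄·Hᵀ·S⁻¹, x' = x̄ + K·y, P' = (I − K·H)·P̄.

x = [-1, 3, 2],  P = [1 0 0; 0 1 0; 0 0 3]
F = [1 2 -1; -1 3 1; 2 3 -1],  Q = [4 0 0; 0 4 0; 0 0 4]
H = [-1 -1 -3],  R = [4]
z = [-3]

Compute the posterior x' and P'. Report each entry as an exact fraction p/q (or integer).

x̄ = F·x = [3, 12, 5]
P̄ = F·P·Fᵀ + Q = [12 2 11; 2 17 4; 11 4 20]
y = z − H·x̄ = [27]
S = H·P̄·Hᵀ + R = [307]
K = P̄·Hᵀ·S⁻¹ = [-47/307; -31/307; -75/307]
x' = x̄ + K·y = [-348/307, 2847/307, -490/307]
P' = (I − K·H)·P̄ = [1475/307 -843/307 -148/307; -843/307 4258/307 -1097/307; -148/307 -1097/307 515/307]

x' = [-348/307, 2847/307, -490/307]
P' = [1475/307 -843/307 -148/307; -843/307 4258/307 -1097/307; -148/307 -1097/307 515/307]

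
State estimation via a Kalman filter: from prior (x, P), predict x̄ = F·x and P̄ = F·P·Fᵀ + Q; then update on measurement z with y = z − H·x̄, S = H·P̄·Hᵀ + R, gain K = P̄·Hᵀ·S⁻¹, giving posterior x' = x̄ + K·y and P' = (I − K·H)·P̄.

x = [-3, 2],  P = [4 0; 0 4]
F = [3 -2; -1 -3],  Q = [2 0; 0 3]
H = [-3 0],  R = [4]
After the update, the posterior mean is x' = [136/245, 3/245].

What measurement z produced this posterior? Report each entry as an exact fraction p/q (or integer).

x̄ = F·x = [-13, -3]
P̄ = F·P·Fᵀ + Q = [54 12; 12 43]
S = H·P̄·Hᵀ + R = [490]
K = P̄·Hᵀ·S⁻¹ = [-81/245; -18/245]
x' − x̄ = [3321/245, 738/245] = K·y
y = (KᵀK)⁻¹·Kᵀ·(x' − x̄) = [-41]
z = y + H·x̄ = [-41] + [39] = [-2]

z = [-2]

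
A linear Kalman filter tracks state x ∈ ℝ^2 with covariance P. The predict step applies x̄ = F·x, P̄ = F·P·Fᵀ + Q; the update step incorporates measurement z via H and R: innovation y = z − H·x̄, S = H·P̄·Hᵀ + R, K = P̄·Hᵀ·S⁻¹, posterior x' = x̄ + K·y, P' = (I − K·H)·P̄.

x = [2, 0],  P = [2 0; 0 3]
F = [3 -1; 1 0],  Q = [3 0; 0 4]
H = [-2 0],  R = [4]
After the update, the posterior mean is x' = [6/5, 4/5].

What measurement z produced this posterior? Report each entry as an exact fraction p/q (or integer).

z = [-2]

x̄ = F·x = [6, 2]
P̄ = F·P·Fᵀ + Q = [24 6; 6 6]
S = H·P̄·Hᵀ + R = [100]
K = P̄·Hᵀ·S⁻¹ = [-12/25; -3/25]
x' − x̄ = [-24/5, -6/5] = K·y
y = (KᵀK)⁻¹·Kᵀ·(x' − x̄) = [10]
z = y + H·x̄ = [10] + [-12] = [-2]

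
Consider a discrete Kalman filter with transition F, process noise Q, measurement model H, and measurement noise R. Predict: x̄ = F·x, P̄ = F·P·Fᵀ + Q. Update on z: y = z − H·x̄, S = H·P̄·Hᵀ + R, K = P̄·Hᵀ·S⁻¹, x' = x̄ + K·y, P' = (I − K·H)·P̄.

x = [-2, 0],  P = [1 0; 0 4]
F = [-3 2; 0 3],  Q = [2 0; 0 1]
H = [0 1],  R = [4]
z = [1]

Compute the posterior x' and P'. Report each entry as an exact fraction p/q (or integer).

x̄ = F·x = [6, 0]
P̄ = F·P·Fᵀ + Q = [27 24; 24 37]
y = z − H·x̄ = [1]
S = H·P̄·Hᵀ + R = [41]
K = P̄·Hᵀ·S⁻¹ = [24/41; 37/41]
x' = x̄ + K·y = [270/41, 37/41]
P' = (I − K·H)·P̄ = [531/41 96/41; 96/41 148/41]

x' = [270/41, 37/41]
P' = [531/41 96/41; 96/41 148/41]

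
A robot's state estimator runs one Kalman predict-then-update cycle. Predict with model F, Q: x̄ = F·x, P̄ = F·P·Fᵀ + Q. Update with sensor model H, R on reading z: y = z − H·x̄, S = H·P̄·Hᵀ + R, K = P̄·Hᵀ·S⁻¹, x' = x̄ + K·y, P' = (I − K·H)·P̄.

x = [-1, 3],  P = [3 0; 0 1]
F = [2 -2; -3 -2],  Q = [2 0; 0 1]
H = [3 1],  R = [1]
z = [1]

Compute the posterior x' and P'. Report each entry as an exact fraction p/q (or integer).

x' = [232/111, -613/111]
P' = [398/111 -1154/111; -1154/111 3452/111]

x̄ = F·x = [-8, -3]
P̄ = F·P·Fᵀ + Q = [18 -14; -14 32]
y = z − H·x̄ = [28]
S = H·P̄·Hᵀ + R = [111]
K = P̄·Hᵀ·S⁻¹ = [40/111; -10/111]
x' = x̄ + K·y = [232/111, -613/111]
P' = (I − K·H)·P̄ = [398/111 -1154/111; -1154/111 3452/111]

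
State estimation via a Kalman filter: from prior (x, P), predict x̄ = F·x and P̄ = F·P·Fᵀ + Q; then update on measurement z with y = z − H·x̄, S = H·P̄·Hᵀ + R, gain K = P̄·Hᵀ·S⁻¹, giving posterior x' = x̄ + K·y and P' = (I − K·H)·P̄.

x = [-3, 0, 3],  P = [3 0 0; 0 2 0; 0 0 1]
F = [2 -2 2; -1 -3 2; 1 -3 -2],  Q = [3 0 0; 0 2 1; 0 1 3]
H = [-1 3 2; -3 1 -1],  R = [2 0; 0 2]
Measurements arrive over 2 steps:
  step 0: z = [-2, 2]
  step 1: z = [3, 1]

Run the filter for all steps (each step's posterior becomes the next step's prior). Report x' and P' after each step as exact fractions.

step 0: x' = [61423/14728, 23213/3682, -61365/7364], P' = [9899/3682 26155/7364 -7289/1841; 26155/7364 37353/7364 -20621/3682; -7289/1841 -20621/3682 12118/1841]
step 1: x' = [-966356946/450287225, -878870332/450287225, 1481043824/450287225], P' = [960619518/450287225 1242981106/450287225 -1329328642/450287225; 1242981106/450287225 1770990952/450287225 -1869508664/450287225; -1329328642/450287225 -1869508664/450287225 2143340848/450287225]

step 0: x̄ = F·x = [0, 9, -9]
step 0: P̄ = F·P·Fᵀ + Q = [27 10 14; 10 27 12; 14 12 28]
step 0: y = z − H·x̄ = [-11, -16]
step 0: S = H·P̄·Hᵀ + R = [412 -76; -76 300]
step 0: K = P̄·Hᵀ·S⁻¹ = [355/14728 -4083/14728; 855/3682 65/7364; 1187/7364 -1123/7364]
step 0: x' = x̄ + K·y = [61423/14728, 23213/3682, -61365/7364]
step 0: P' = (I − K·H)·P̄ = [9899/3682 26155/7364 -7289/1841; 26155/7364 37353/7364 -20621/3682; -7289/1841 -20621/3682 12118/1841]
step 1: x̄ = F·x = [-154159/7364, -585439/14728, 28327/14728]
step 1: P̄ = F·P·Fᵀ + Q = [83008/1841 313949/3682 691/3682; 313949/3682 1333049/7364 13231/7364; 691/3682 13231/7364 36745/7364]
step 1: y = z − H·x̄ = [1435529/14728, -74115/3682]
step 1: S = H·P̄·Hᵀ + R = [8877037/7364 -344342/1841; -344342/1841 146813/1841]
step 1: K = P̄·Hᵀ·S⁻¹ = [54833258/450287225 -154774403/450287225; 165487211/450287225 -44221851/450287225; 3742173/450287225 -12431793/450287225]
step 1: x' = x̄ + K·y = [-966356946/450287225, -878870332/450287225, 1481043824/450287225]
step 1: P' = (I − K·H)·P̄ = [960619518/450287225 1242981106/450287225 -1329328642/450287225; 1242981106/450287225 1770990952/450287225 -1869508664/450287225; -1329328642/450287225 -1869508664/450287225 2143340848/450287225]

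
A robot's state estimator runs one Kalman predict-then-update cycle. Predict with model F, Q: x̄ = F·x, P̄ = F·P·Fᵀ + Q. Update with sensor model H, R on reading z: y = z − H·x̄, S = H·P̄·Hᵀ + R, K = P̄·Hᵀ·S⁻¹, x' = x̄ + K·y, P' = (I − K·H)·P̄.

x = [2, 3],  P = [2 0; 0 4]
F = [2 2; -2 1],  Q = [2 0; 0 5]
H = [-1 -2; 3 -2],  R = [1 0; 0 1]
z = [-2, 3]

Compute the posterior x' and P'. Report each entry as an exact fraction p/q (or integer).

x̄ = F·x = [10, -1]
P̄ = F·P·Fᵀ + Q = [26 0; 0 17]
y = z − H·x̄ = [6, -29]
S = H·P̄·Hᵀ + R = [95 -10; -10 303]
K = P̄·Hᵀ·S⁻¹ = [-7098/28685 1430/5737; -10642/28685 -714/5737]
x' = x̄ + K·y = [36912/28685, 10993/28685]
P' = (I − K·H)·P̄ = [3562/28685 1768/28685; 1768/28685 4437/28685]

x' = [36912/28685, 10993/28685]
P' = [3562/28685 1768/28685; 1768/28685 4437/28685]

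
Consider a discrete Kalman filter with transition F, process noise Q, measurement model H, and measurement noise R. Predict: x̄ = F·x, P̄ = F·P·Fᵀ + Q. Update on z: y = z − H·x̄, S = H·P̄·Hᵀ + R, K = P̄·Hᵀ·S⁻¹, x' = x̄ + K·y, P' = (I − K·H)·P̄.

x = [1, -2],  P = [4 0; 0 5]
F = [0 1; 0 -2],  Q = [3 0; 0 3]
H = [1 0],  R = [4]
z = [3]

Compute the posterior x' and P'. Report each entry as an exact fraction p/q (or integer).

x' = [4/3, -1/6]
P' = [8/3 -10/3; -10/3 44/3]

x̄ = F·x = [-2, 4]
P̄ = F·P·Fᵀ + Q = [8 -10; -10 23]
y = z − H·x̄ = [5]
S = H·P̄·Hᵀ + R = [12]
K = P̄·Hᵀ·S⁻¹ = [2/3; -5/6]
x' = x̄ + K·y = [4/3, -1/6]
P' = (I − K·H)·P̄ = [8/3 -10/3; -10/3 44/3]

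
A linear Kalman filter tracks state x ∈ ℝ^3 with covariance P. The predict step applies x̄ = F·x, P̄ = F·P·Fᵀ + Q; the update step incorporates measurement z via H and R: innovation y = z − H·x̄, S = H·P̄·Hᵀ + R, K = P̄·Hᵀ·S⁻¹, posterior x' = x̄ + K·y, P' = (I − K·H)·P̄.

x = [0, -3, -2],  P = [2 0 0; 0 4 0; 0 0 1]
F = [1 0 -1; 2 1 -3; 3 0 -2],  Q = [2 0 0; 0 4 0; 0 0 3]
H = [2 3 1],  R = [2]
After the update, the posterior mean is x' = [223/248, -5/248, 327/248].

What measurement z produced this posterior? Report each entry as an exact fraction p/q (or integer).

z = [3]

x̄ = F·x = [2, 3, 4]
P̄ = F·P·Fᵀ + Q = [5 7 8; 7 25 18; 8 18 25]
S = H·P̄·Hᵀ + R = [496]
K = P̄·Hᵀ·S⁻¹ = [39/496; 107/496; 95/496]
x' − x̄ = [-273/248, -749/248, -665/248] = K·y
y = (KᵀK)⁻¹·Kᵀ·(x' − x̄) = [-14]
z = y + H·x̄ = [-14] + [17] = [3]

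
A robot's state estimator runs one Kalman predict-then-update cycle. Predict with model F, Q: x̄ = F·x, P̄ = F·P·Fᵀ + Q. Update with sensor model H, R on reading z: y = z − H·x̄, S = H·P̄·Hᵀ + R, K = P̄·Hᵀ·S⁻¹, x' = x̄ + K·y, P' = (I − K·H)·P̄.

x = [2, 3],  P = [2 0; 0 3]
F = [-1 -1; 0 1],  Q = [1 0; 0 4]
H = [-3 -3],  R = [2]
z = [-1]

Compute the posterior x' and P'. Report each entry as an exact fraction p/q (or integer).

x̄ = F·x = [-5, 3]
P̄ = F·P·Fᵀ + Q = [6 -3; -3 7]
y = z − H·x̄ = [-7]
S = H·P̄·Hᵀ + R = [65]
K = P̄·Hᵀ·S⁻¹ = [-9/65; -12/65]
x' = x̄ + K·y = [-262/65, 279/65]
P' = (I − K·H)·P̄ = [309/65 -303/65; -303/65 311/65]

x' = [-262/65, 279/65]
P' = [309/65 -303/65; -303/65 311/65]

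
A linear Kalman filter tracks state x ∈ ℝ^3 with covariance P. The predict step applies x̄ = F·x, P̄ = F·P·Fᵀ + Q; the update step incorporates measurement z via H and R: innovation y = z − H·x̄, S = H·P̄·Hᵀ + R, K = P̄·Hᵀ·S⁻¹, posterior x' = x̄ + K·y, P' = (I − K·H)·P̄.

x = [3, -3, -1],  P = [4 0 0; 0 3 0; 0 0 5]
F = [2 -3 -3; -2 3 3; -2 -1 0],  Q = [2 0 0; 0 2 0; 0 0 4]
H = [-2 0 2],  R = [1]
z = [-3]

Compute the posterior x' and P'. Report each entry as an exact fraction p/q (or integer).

x' = [1596/509, -1752/509, 813/509]
P' = [8174/509 -7932/509 8077/509; -7932/509 9710/509 -7837/509; 8077/509 -7837/509 8107/509]

x̄ = F·x = [18, -18, -3]
P̄ = F·P·Fᵀ + Q = [90 -88 -7; -88 90 7; -7 7 23]
y = z − H·x̄ = [39]
S = H·P̄·Hᵀ + R = [509]
K = P̄·Hᵀ·S⁻¹ = [-194/509; 190/509; 60/509]
x' = x̄ + K·y = [1596/509, -1752/509, 813/509]
P' = (I − K·H)·P̄ = [8174/509 -7932/509 8077/509; -7932/509 9710/509 -7837/509; 8077/509 -7837/509 8107/509]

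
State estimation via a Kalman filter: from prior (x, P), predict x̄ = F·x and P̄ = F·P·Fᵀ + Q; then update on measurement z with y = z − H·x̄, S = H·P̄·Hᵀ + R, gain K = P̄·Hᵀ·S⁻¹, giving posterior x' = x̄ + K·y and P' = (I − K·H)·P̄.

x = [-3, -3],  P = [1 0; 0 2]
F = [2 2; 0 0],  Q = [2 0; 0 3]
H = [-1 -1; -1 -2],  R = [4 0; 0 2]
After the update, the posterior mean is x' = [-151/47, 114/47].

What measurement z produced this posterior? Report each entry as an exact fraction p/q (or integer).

x̄ = F·x = [-12, 0]
P̄ = F·P·Fᵀ + Q = [14 0; 0 3]
S = H·P̄·Hᵀ + R = [21 20; 20 28]
K = P̄·Hᵀ·S⁻¹ = [-28/47 -7/94; 9/47 -33/94]
x' − x̄ = [413/47, 114/47] = K·y
y = (KᵀK)⁻¹·Kᵀ·(x' − x̄) = [-13, -14]
z = y + H·x̄ = [-13, -14] + [12, 12] = [-1, -2]

z = [-1, -2]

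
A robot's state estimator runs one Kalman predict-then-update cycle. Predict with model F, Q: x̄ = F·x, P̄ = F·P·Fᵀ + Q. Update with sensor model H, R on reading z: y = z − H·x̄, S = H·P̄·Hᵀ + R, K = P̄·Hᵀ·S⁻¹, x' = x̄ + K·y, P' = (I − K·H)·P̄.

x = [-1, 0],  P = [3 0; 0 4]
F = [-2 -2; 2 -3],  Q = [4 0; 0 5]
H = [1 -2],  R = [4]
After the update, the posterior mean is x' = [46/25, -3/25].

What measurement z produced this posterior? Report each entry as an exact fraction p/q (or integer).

z = [2]

x̄ = F·x = [2, -2]
P̄ = F·P·Fᵀ + Q = [32 12; 12 53]
S = H·P̄·Hᵀ + R = [200]
K = P̄·Hᵀ·S⁻¹ = [1/25; -47/100]
x' − x̄ = [-4/25, 47/25] = K·y
y = (KᵀK)⁻¹·Kᵀ·(x' − x̄) = [-4]
z = y + H·x̄ = [-4] + [6] = [2]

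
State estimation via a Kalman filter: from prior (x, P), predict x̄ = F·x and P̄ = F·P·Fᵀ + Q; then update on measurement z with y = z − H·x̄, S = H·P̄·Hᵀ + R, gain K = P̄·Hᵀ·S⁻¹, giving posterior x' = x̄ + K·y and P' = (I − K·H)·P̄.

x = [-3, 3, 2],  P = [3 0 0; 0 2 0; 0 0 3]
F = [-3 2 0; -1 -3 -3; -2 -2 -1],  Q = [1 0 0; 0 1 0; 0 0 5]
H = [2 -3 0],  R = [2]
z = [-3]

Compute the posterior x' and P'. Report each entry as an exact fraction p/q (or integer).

x' = [3756/623, 3081/623, 2963/623]
P' = [15867/623 10524/623 11171/623; 10524/623 7118/623 7488/623; 11171/623 7488/623 13723/623]

x̄ = F·x = [15, -12, -2]
P̄ = F·P·Fᵀ + Q = [36 -3 10; -3 49 27; 10 27 28]
y = z − H·x̄ = [-69]
S = H·P̄·Hᵀ + R = [623]
K = P̄·Hᵀ·S⁻¹ = [81/623; -153/623; -61/623]
x' = x̄ + K·y = [3756/623, 3081/623, 2963/623]
P' = (I − K·H)·P̄ = [15867/623 10524/623 11171/623; 10524/623 7118/623 7488/623; 11171/623 7488/623 13723/623]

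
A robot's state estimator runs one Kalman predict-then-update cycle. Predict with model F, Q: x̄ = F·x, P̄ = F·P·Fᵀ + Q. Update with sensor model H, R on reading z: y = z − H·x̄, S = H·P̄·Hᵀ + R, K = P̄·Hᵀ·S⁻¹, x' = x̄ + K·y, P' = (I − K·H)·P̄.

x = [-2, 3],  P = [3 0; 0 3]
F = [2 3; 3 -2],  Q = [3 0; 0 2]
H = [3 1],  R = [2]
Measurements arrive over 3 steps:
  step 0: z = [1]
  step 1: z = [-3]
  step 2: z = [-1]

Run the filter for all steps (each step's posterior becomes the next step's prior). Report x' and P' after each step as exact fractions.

step 0: x̄ = F·x = [5, -12]
step 0: P̄ = F·P·Fᵀ + Q = [42 0; 0 41]
step 0: y = z − H·x̄ = [-2]
step 0: S = H·P̄·Hᵀ + R = [421]
step 0: K = P̄·Hᵀ·S⁻¹ = [126/421; 41/421]
step 0: x' = x̄ + K·y = [1853/421, -5134/421]
step 0: P' = (I − K·H)·P̄ = [1806/421 -5166/421; -5166/421 15580/421]
step 1: x̄ = F·x = [-11696/421, 15827/421]
step 1: P̄ = F·P·Fᵀ + Q = [86715/421 -108474/421; -108474/421 141408/421]
step 1: y = z − H·x̄ = [17998/421]
step 1: S = H·P̄·Hᵀ + R = [271841/421]
step 1: K = P̄·Hᵀ·S⁻¹ = [151671/271841; -184014/271841]
step 1: x' = x̄ + K·y = [-1068118/271841, 2352835/271841]
step 1: P' = (I − K·H)·P̄ = [1350594/271841 -3748440/271841; -3748440/271841 10877292/271841]
step 2: x̄ = F·x = [4922269/271841, -7910024/271841]
step 2: P̄ = F·P·Fᵀ + Q = [59132247/271841 -75902388/271841; -75902388/271841 101189476/271841]
step 2: y = z − H·x̄ = [-7128624/271841]
step 2: S = H·P̄·Hᵀ + R = [178509053/271841]
step 2: K = P̄·Hᵀ·S⁻¹ = [101494353/178509053; -126517688/178509053]
step 2: x' = x̄ + K·y = [570754585/178509053, -1876515560/178509053]
step 2: P' = (I − K·H)·P̄ = [936347802/178509053 -2606054700/178509053; -2606054700/178509053 7565128724/178509053]

step 0: x' = [1853/421, -5134/421], P' = [1806/421 -5166/421; -5166/421 15580/421]
step 1: x' = [-1068118/271841, 2352835/271841], P' = [1350594/271841 -3748440/271841; -3748440/271841 10877292/271841]
step 2: x' = [570754585/178509053, -1876515560/178509053], P' = [936347802/178509053 -2606054700/178509053; -2606054700/178509053 7565128724/178509053]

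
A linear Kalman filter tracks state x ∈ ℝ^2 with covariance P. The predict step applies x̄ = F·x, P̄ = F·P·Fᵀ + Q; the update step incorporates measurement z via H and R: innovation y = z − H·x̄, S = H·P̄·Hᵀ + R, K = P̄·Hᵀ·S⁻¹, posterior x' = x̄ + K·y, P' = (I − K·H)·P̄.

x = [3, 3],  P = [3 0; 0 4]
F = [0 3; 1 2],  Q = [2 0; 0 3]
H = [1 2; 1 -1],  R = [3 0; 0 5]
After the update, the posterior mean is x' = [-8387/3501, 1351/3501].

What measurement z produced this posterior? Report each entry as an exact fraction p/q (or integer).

x̄ = F·x = [9, 9]
P̄ = F·P·Fᵀ + Q = [38 24; 24 22]
S = H·P̄·Hᵀ + R = [225 18; 18 17]
K = P̄·Hᵀ·S⁻¹ = [1210/3501 178/389; 1120/3501 -86/389]
x' − x̄ = [-39896/3501, -30158/3501] = K·y
y = (KᵀK)⁻¹·Kᵀ·(x' − x̄) = [-29, -3]
z = y + H·x̄ = [-29, -3] + [27, 0] = [-2, -3]

z = [-2, -3]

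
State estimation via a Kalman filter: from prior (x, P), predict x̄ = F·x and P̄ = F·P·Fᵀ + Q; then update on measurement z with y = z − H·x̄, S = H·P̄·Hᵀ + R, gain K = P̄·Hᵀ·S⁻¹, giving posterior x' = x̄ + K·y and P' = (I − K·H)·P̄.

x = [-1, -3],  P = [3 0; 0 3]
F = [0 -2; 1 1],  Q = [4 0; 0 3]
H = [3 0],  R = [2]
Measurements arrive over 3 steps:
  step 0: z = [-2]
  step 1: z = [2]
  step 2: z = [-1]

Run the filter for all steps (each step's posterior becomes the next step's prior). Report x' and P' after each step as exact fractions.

step 0: x' = [-42/73, -112/73], P' = [16/73 -6/73; -6/73 495/73]
step 1: x' = [7040/10297, -11152/10297], P' = [2272/10297 -978/10297; -978/10297 42316/10297]
step 2: x' = [-293374/957331, 547582/957331], P' = [210452/957331 -82676/957331; -82676/957331 3848393/957331]

step 0: x̄ = F·x = [6, -4]
step 0: P̄ = F·P·Fᵀ + Q = [16 -6; -6 9]
step 0: y = z − H·x̄ = [-20]
step 0: S = H·P̄·Hᵀ + R = [146]
step 0: K = P̄·Hᵀ·S⁻¹ = [24/73; -9/73]
step 0: x' = x̄ + K·y = [-42/73, -112/73]
step 0: P' = (I − K·H)·P̄ = [16/73 -6/73; -6/73 495/73]
step 1: x̄ = F·x = [224/73, -154/73]
step 1: P̄ = F·P·Fᵀ + Q = [2272/73 -978/73; -978/73 718/73]
step 1: y = z − H·x̄ = [-526/73]
step 1: S = H·P̄·Hᵀ + R = [20594/73]
step 1: K = P̄·Hᵀ·S⁻¹ = [3408/10297; -1467/10297]
step 1: x' = x̄ + K·y = [7040/10297, -11152/10297]
step 1: P' = (I − K·H)·P̄ = [2272/10297 -978/10297; -978/10297 42316/10297]
step 2: x̄ = F·x = [22304/10297, -4112/10297]
step 2: P̄ = F·P·Fᵀ + Q = [210452/10297 -82676/10297; -82676/10297 73523/10297]
step 2: y = z − H·x̄ = [-77209/10297]
step 2: S = H·P̄·Hᵀ + R = [1914662/10297]
step 2: K = P̄·Hᵀ·S⁻¹ = [315678/957331; -124014/957331]
step 2: x' = x̄ + K·y = [-293374/957331, 547582/957331]
step 2: P' = (I − K·H)·P̄ = [210452/957331 -82676/957331; -82676/957331 3848393/957331]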